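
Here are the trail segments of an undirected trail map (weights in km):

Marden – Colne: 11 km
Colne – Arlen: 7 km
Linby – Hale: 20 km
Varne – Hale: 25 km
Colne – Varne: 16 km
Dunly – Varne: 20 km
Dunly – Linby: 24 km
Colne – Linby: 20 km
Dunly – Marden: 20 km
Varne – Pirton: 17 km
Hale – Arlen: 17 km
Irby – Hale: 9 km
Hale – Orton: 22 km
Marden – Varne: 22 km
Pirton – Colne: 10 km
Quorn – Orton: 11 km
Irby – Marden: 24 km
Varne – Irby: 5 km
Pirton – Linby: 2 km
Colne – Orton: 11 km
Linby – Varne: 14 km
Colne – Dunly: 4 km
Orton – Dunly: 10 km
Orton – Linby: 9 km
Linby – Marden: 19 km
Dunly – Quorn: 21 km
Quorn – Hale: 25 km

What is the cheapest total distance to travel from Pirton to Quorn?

22 km

Compare a few routes:
Pirton → Colne → Orton → Quorn: 10+11+11 = 32
Pirton → Colne → Dunly → Quorn: 10+4+21 = 35
Pirton → Colne → Dunly → Orton → Quorn: 10+4+10+11 = 35
Pirton → Linby → Orton → Quorn: 2+9+11 = 22
The minimum is 22 km via Pirton → Linby → Orton → Quorn.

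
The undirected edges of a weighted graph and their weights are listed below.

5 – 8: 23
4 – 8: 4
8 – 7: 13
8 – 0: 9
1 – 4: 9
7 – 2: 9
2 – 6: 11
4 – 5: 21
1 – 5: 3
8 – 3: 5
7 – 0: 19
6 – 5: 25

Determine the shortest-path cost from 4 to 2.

Compare a few routes:
4 → 1 → 5 → 6 → 2: 9+3+25+11 = 48
4 → 1 → 5 → 8 → 7 → 2: 9+3+23+13+9 = 57
4 → 8 → 7 → 2: 4+13+9 = 26
4 → 8 → 0 → 7 → 2: 4+9+19+9 = 41
The minimum is 26 via 4 → 8 → 7 → 2.

26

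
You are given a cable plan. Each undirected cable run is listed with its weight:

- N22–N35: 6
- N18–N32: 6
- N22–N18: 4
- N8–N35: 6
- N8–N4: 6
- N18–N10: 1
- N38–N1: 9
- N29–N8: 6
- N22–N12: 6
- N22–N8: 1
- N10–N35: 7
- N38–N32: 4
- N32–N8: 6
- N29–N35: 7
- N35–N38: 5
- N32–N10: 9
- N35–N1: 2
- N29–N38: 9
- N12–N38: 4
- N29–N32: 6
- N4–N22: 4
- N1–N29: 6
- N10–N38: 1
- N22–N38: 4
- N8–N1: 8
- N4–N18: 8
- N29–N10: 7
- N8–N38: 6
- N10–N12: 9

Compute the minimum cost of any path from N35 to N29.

Running Dijkstra from N35:
N35: 0
N1: 2  (via N35)
N38: 5  (via N35)
N22: 6  (via N35)
N10: 6  (via N38)
N8: 6  (via N35)
N29: 7  (via N35)
Shortest route: N35 → N29 = 7.

7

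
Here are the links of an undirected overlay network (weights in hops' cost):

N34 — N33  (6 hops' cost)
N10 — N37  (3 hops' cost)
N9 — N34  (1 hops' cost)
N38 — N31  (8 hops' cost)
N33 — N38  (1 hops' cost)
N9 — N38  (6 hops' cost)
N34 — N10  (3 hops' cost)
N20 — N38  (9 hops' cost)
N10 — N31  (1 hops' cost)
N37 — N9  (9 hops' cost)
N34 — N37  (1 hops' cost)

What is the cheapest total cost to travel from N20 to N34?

Running Dijkstra from N20:
N20: 0
N38: 9  (via N20)
N33: 10  (via N38)
N9: 15  (via N38)
N34: 16  (via N33)
Shortest route: N20 → N38 → N33 → N34 = 16 hops' cost.

16 hops' cost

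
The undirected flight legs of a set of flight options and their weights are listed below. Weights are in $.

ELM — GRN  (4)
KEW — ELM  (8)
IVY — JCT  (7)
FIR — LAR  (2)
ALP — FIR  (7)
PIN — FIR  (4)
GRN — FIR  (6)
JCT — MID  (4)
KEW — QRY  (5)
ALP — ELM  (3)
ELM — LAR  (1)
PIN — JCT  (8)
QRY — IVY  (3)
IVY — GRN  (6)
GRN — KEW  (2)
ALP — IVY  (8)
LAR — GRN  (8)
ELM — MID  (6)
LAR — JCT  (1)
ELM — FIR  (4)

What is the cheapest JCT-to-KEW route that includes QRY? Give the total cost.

$15

Best JCT to QRY: JCT–IVY–QRY costing 10
Shortest QRY→KEW: QRY–KEW = 5
Total via QRY: 10 + 5 = $15.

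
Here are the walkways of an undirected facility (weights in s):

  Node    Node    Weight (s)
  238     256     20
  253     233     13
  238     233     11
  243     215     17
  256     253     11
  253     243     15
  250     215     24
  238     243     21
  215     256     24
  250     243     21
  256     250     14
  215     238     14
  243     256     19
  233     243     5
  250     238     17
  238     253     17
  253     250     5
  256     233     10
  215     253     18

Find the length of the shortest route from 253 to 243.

Running Dijkstra from 253:
253: 0
250: 5  (via 253)
256: 11  (via 253)
233: 13  (via 253)
243: 15  (via 253)
Shortest route: 253–243 = 15 s.

15 s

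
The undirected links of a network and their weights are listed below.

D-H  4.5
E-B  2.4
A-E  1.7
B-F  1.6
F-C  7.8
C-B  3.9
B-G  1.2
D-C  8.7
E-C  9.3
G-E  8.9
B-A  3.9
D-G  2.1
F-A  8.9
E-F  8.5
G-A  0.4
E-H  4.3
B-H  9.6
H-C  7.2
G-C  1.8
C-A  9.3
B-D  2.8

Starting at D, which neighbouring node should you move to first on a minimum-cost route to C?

G

Enumerating some paths:
D–B–C: 2.8+3.9 = 6.7
D–G–C: 2.1+1.8 = 3.9
D–G–B–C: 2.1+1.2+3.9 = 7.2
D–B–G–C: 2.8+1.2+1.8 = 5.8
The minimum is 3.9 via D–G–C.
So from D the first move is to G.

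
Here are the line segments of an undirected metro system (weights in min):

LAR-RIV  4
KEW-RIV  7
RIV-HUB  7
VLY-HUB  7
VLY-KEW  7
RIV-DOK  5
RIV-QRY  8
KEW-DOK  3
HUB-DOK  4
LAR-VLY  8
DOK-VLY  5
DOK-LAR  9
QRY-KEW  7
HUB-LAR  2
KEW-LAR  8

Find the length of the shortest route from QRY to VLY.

14 min

Running Dijkstra from QRY:
QRY: 0
KEW: 7  (via QRY)
RIV: 8  (via QRY)
DOK: 10  (via KEW)
LAR: 12  (via RIV)
HUB: 14  (via DOK)
VLY: 14  (via KEW)
Shortest route: QRY → KEW → VLY = 14 min.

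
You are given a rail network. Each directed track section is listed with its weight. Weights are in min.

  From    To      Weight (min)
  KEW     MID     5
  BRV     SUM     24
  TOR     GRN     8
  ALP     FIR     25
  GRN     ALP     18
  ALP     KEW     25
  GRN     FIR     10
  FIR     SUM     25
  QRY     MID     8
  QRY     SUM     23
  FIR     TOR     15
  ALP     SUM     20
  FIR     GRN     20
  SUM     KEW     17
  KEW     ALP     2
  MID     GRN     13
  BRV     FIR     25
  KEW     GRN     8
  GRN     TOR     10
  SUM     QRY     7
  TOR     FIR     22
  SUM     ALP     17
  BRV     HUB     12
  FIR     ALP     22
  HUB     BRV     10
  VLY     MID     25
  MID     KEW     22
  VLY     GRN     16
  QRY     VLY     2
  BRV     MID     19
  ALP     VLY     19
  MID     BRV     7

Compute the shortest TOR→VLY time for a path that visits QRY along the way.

52 min

Shortest TOR→QRY: TOR → GRN → FIR → SUM → QRY = 50
Best QRY to VLY: QRY → VLY costing 2
Total via QRY: 50 + 2 = 52 min.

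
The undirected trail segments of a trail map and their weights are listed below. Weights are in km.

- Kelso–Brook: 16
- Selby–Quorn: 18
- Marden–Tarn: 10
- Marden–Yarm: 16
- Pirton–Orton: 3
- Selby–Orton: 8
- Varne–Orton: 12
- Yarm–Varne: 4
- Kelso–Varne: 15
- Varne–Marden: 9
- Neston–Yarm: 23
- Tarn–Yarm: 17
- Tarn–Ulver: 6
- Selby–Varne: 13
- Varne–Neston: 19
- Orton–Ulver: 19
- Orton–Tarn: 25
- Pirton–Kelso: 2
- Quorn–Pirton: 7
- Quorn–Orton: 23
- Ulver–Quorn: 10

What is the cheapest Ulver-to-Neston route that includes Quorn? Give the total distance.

51 km

Best Ulver to Quorn: Ulver → Quorn costing 10
Shortest Quorn→Neston: Quorn → Pirton → Orton → Varne → Neston = 41
Total via Quorn: 10 + 41 = 51 km.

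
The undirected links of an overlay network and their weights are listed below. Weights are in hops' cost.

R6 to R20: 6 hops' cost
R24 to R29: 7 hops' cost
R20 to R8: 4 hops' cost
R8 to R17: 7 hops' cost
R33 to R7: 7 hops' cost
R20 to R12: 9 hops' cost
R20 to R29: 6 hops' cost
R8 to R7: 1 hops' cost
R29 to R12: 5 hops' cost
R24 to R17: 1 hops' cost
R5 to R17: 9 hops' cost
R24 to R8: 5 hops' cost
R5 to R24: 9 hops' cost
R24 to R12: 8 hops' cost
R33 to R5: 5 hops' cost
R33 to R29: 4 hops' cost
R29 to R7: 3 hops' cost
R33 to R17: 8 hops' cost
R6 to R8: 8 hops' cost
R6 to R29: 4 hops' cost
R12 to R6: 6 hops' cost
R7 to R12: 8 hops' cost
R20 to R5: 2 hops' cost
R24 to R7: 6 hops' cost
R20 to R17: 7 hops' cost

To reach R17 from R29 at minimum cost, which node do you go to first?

R24

Candidate routes:
R29–R24–R17: 7+1 = 8
R29–R7–R8–R24–R17: 3+1+5+1 = 10
Cheapest is R29–R24–R17 at 8 hops' cost.
So from R29 the first move is to R24.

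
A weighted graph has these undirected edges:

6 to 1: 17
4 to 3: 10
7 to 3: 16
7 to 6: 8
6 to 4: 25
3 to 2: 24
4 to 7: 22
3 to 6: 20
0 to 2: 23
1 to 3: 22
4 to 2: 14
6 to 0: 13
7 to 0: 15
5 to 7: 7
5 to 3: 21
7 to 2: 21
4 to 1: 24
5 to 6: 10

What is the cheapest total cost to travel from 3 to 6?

20

Compare a few routes:
3 → 6: 20 = 20
3 → 7 → 6: 16+8 = 24
3 → 5 → 6: 21+10 = 31
3 → 7 → 5 → 6: 16+7+10 = 33
The minimum is 20 via 3 → 6.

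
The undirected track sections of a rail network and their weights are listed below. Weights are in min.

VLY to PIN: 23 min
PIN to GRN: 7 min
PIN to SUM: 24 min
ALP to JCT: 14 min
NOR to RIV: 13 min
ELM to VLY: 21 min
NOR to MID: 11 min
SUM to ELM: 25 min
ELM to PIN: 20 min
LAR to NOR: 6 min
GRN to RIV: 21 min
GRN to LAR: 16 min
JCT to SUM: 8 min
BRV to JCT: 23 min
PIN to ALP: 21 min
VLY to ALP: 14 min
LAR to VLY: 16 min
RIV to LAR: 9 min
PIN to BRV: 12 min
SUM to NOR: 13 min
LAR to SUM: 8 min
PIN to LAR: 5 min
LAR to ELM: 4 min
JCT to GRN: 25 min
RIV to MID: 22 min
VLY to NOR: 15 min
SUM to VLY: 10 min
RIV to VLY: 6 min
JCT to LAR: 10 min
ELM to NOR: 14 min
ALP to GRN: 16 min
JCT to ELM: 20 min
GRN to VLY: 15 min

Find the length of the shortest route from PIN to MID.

22 min

Running Dijkstra from PIN:
PIN: 0
LAR: 5  (via PIN)
GRN: 7  (via PIN)
ELM: 9  (via LAR)
NOR: 11  (via LAR)
BRV: 12  (via PIN)
SUM: 13  (via LAR)
RIV: 14  (via LAR)
JCT: 15  (via LAR)
VLY: 20  (via RIV)
ALP: 21  (via PIN)
MID: 22  (via NOR)
Shortest route: PIN → LAR → NOR → MID = 22 min.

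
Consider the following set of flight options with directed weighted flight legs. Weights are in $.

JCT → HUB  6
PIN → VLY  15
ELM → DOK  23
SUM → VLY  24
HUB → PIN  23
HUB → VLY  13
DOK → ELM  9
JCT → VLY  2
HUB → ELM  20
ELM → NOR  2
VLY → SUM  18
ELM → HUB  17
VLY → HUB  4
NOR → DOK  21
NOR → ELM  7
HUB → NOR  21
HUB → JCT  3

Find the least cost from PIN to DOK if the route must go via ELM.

Shortest PIN→ELM: PIN–VLY–HUB–ELM = 39
Best ELM to DOK: ELM–DOK costing 23
Total via ELM: 39 + 23 = $62.

$62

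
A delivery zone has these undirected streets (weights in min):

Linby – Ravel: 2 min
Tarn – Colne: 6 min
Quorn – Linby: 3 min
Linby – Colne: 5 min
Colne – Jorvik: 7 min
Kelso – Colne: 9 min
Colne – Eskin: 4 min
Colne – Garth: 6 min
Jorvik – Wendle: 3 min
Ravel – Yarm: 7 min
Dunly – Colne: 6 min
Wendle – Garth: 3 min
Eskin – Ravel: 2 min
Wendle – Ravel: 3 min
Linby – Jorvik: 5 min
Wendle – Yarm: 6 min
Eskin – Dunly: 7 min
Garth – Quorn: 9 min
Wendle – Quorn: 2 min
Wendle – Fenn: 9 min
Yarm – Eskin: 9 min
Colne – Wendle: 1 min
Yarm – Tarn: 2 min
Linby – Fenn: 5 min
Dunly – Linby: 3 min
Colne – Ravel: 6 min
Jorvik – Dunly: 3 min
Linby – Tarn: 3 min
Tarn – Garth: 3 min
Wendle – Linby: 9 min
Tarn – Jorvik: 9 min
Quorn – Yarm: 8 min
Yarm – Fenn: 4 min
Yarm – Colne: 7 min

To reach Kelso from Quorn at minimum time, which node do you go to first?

Candidate routes:
Quorn → Wendle → Colne → Kelso: 2+1+9 = 12
Quorn → Linby → Colne → Kelso: 3+5+9 = 17
The minimum is 12 min via Quorn → Wendle → Colne → Kelso.
So from Quorn the first move is to Wendle.

Wendle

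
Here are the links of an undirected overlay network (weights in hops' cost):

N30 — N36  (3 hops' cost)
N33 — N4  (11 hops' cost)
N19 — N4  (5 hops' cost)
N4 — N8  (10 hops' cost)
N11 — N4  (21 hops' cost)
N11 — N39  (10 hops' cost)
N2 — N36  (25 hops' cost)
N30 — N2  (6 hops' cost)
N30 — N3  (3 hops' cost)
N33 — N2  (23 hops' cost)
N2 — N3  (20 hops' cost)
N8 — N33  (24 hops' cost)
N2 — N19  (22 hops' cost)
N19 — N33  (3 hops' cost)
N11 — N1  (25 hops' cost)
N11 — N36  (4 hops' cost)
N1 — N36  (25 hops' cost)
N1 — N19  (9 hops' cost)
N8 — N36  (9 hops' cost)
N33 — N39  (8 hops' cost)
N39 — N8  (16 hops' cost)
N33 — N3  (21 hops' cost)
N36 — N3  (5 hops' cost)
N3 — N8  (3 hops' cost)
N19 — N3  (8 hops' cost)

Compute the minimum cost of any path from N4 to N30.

Running Dijkstra from N4:
N4: 0
N19: 5  (via N4)
N33: 8  (via N19)
N8: 10  (via N4)
N3: 13  (via N19)
N1: 14  (via N19)
N39: 16  (via N33)
N30: 16  (via N3)
Shortest route: N4–N19–N3–N30 = 16 hops' cost.

16 hops' cost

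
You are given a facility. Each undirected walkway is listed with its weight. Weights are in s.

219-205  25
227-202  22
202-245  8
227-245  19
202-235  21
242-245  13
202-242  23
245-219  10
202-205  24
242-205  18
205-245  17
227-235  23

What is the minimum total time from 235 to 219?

Candidate routes:
235–202–242–245–219: 21+23+13+10 = 67
235–227–202–245–219: 23+22+8+10 = 63
235–227–245–219: 23+19+10 = 52
235–202–245–219: 21+8+10 = 39
The minimum is 39 s via 235–202–245–219.

39 s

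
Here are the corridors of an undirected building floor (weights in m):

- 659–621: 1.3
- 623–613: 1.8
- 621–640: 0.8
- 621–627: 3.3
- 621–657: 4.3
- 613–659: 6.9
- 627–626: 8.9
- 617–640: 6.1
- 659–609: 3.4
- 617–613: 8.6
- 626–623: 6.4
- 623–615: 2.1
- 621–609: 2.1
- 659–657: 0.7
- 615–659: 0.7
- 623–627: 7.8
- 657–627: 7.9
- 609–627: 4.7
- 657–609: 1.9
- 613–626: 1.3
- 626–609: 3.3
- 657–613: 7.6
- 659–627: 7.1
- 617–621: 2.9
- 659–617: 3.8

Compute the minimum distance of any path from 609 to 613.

Running Dijkstra from 609:
609: 0
657: 1.9  (via 609)
621: 2.1  (via 609)
659: 2.6  (via 657)
640: 2.9  (via 621)
626: 3.3  (via 609)
615: 3.3  (via 659)
613: 4.6  (via 626)
Shortest route: 609 → 626 → 613 = 4.6 m.

4.6 m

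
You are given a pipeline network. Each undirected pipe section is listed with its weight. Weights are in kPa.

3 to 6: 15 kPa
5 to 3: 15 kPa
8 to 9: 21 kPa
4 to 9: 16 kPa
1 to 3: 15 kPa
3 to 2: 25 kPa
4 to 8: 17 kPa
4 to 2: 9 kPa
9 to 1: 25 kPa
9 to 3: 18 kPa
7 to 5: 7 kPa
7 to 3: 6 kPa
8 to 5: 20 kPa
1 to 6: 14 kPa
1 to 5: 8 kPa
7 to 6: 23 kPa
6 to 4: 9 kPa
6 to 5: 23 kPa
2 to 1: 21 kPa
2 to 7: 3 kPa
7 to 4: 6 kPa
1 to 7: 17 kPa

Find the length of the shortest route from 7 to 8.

Enumerating some paths:
7 → 5 → 8: 7+20 = 27
7 → 4 → 8: 6+17 = 23
7 → 2 → 4 → 8: 3+9+17 = 29
Cheapest is 7 → 4 → 8 at 23 kPa.

23 kPa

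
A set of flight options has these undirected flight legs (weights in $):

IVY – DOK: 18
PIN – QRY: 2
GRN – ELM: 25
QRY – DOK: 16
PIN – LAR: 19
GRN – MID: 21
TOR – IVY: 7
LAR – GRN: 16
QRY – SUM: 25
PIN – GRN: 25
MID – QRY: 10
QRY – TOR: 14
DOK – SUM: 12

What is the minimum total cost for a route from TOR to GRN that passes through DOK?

Best TOR to DOK: TOR–IVY–DOK costing 25
Shortest DOK→GRN: DOK–QRY–PIN–GRN = 43
Total via DOK: 25 + 43 = $68.

$68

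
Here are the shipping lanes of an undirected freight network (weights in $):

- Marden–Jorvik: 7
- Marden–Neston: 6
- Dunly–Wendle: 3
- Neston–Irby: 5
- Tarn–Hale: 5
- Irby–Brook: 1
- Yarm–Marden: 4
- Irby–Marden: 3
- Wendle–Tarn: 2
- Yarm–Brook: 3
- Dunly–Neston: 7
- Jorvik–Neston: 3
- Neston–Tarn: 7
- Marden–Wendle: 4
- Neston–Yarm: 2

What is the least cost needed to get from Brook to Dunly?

$11

Running Dijkstra from Brook:
Brook: 0
Irby: 1  (via Brook)
Yarm: 3  (via Brook)
Marden: 4  (via Irby)
Neston: 5  (via Yarm)
Wendle: 8  (via Marden)
Jorvik: 8  (via Neston)
Tarn: 10  (via Wendle)
Dunly: 11  (via Wendle)
Shortest route: Brook–Irby–Marden–Wendle–Dunly = $11.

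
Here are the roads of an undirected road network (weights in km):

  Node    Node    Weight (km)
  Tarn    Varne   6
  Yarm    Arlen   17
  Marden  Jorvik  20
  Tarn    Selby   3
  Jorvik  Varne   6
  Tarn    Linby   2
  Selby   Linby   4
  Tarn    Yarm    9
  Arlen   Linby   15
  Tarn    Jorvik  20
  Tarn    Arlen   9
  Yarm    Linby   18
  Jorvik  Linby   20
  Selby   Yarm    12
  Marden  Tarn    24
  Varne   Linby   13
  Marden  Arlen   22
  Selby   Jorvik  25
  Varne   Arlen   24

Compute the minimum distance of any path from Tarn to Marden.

24 km

Candidate routes:
Tarn–Arlen–Marden: 9+22 = 31
Tarn–Marden: 24 = 24
The minimum is 24 km via Tarn–Marden.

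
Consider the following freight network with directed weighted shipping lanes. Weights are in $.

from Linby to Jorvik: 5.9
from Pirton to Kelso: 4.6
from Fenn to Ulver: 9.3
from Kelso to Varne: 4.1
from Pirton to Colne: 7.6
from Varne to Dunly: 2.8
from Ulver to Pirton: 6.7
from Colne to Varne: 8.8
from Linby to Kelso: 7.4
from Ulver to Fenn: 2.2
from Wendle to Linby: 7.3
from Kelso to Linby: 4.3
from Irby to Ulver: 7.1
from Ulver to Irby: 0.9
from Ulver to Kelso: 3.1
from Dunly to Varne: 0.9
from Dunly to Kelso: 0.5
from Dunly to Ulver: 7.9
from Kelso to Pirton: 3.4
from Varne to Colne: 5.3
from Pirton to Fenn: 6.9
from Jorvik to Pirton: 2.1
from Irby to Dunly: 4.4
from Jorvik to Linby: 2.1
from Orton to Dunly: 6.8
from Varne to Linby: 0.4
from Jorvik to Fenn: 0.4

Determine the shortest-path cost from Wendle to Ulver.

Enumerating some paths:
Wendle - Linby - Kelso - Varne - Dunly - Ulver: 7.3+7.4+4.1+2.8+7.9 = 29.5
Wendle - Linby - Jorvik - Fenn - Ulver: 7.3+5.9+0.4+9.3 = 22.9
Wendle - Linby - Kelso - Pirton - Fenn - Ulver: 7.3+7.4+3.4+6.9+9.3 = 34.3
Wendle - Linby - Jorvik - Pirton - Fenn - Ulver: 7.3+5.9+2.1+6.9+9.3 = 31.5
The minimum is $22.9 via Wendle - Linby - Jorvik - Fenn - Ulver.

$22.9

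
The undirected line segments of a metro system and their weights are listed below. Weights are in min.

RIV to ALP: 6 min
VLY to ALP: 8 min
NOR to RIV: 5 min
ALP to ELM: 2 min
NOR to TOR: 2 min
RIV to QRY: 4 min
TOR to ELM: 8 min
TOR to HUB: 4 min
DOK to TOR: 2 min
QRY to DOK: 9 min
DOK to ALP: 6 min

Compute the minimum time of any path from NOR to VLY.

18 min

Running Dijkstra from NOR:
NOR: 0
TOR: 2  (via NOR)
DOK: 4  (via TOR)
RIV: 5  (via NOR)
HUB: 6  (via TOR)
QRY: 9  (via RIV)
ALP: 10  (via DOK)
ELM: 10  (via TOR)
VLY: 18  (via ALP)
Shortest route: NOR–TOR–DOK–ALP–VLY = 18 min.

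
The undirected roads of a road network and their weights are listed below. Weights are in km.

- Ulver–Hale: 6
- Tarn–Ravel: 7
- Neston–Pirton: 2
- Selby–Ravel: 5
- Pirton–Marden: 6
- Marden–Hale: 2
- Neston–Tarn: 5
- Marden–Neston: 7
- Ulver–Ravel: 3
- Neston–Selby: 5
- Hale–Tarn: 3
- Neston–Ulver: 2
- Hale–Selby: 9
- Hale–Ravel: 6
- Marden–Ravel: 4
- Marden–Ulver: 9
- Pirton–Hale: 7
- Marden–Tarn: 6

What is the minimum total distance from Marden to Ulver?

7 km

Enumerating some paths:
Marden–Ravel–Ulver: 4+3 = 7
Marden–Neston–Ulver: 7+2 = 9
Marden–Ulver: 9 = 9
Marden–Hale–Ulver: 2+6 = 8
Cheapest is Marden–Ravel–Ulver at 7 km.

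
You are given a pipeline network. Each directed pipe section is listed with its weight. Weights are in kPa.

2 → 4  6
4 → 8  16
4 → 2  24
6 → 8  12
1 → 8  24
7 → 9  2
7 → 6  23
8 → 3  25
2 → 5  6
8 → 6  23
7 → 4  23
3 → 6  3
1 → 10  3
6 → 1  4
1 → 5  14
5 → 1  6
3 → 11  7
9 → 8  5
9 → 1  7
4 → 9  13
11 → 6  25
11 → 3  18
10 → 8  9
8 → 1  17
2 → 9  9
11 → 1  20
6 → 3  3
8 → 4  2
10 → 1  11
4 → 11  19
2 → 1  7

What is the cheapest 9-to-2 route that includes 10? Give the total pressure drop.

Shortest 9→10: 9–1–10 = 10
Shortest 10→2: 10–8–4–2 = 35
Total via 10: 10 + 35 = 45 kPa.

45 kPa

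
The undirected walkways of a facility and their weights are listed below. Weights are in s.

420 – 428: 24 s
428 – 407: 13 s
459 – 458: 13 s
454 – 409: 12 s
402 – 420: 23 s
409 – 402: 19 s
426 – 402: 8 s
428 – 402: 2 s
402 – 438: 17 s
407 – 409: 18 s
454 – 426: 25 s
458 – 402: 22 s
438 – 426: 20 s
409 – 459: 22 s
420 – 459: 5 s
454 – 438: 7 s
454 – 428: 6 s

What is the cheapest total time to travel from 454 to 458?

30 s

Candidate routes:
454 → 428 → 402 → 458: 6+2+22 = 30
454 → 438 → 402 → 458: 7+17+22 = 46
454 → 428 → 420 → 459 → 458: 6+24+5+13 = 48
454 → 409 → 459 → 458: 12+22+13 = 47
The minimum is 30 s via 454 → 428 → 402 → 458.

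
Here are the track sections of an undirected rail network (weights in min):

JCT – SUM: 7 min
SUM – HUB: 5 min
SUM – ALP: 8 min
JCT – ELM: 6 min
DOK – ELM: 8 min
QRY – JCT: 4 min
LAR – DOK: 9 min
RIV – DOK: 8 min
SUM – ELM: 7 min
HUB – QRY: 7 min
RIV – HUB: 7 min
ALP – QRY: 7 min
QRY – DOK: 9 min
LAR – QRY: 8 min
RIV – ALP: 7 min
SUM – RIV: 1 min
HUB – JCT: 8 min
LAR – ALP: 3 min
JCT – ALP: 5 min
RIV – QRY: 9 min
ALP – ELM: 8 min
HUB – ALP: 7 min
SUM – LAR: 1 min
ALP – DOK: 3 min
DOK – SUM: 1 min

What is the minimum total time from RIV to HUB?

6 min

Enumerating some paths:
RIV–HUB: 7 = 7
RIV–SUM–DOK–ALP–HUB: 1+1+3+7 = 12
RIV–SUM–HUB: 1+5 = 6
The minimum is 6 min via RIV–SUM–HUB.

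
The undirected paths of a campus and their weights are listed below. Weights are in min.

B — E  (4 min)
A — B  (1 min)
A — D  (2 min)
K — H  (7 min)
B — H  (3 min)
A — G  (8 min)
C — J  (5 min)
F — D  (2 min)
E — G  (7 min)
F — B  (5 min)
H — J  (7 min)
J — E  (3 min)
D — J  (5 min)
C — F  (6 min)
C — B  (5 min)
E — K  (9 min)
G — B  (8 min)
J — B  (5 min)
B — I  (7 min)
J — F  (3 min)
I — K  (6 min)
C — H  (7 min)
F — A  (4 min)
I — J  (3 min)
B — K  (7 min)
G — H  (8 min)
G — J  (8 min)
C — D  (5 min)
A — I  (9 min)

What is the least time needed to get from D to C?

Settle nodes by increasing distance from D:
D: 0
A: 2  (via D)
F: 2  (via D)
B: 3  (via A)
C: 5  (via D)
Shortest route: D → C = 5 min.

5 min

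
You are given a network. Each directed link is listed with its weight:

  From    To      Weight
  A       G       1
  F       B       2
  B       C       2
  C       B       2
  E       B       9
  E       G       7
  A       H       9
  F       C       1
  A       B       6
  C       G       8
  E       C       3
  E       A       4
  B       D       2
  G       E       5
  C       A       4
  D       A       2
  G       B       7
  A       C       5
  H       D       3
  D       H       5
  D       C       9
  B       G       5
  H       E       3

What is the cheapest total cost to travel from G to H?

14

Running Dijkstra from G:
G: 0
E: 5  (via G)
B: 7  (via G)
C: 8  (via E)
A: 9  (via E)
D: 9  (via B)
H: 14  (via D)
Shortest route: G–B–D–H = 14.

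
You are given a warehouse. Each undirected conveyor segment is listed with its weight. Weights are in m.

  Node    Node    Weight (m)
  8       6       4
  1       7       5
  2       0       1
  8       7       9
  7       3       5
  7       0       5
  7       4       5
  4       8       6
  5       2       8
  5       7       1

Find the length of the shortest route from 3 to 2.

Settle nodes by increasing distance from 3:
3: 0
7: 5  (via 3)
5: 6  (via 7)
0: 10  (via 7)
1: 10  (via 7)
4: 10  (via 7)
2: 11  (via 0)
Shortest route: 3–7–0–2 = 11 m.

11 m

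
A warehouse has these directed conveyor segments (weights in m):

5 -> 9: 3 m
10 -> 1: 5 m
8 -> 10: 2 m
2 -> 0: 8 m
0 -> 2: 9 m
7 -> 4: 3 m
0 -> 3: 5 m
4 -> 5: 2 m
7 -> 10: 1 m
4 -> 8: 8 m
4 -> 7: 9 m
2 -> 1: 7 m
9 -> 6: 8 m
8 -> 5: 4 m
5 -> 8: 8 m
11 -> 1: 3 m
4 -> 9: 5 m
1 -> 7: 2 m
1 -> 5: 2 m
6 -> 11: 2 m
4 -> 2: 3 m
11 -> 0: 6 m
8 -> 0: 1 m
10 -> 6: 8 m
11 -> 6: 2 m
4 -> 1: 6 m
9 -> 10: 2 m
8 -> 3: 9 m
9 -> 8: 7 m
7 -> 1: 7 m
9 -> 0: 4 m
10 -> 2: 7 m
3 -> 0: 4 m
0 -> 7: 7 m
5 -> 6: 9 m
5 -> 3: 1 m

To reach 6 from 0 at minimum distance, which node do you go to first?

7

Candidate routes:
0 → 7 → 4 → 5 → 6: 7+3+2+9 = 21
0 → 7 → 4 → 5 → 9 → 6: 7+3+2+3+8 = 23
0 → 7 → 10 → 6: 7+1+8 = 16
The minimum is 16 m via 0 → 7 → 10 → 6.
So from 0 the first move is to 7.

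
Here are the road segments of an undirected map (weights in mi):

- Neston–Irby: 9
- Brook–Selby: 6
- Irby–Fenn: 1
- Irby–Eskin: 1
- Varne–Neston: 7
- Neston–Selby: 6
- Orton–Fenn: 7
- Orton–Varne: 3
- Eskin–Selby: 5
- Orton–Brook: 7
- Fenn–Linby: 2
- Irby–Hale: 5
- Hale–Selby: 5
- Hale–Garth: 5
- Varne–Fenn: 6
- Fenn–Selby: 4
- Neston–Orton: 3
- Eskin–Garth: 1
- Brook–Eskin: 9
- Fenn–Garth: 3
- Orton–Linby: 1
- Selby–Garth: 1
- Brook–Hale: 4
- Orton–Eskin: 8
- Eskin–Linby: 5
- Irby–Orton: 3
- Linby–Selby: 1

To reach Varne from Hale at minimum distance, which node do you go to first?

Enumerating some paths:
Hale - Irby - Orton - Varne: 5+3+3 = 11
Hale - Selby - Linby - Orton - Varne: 5+1+1+3 = 10
The minimum is 10 mi via Hale - Selby - Linby - Orton - Varne.
So from Hale the first move is to Selby.

Selby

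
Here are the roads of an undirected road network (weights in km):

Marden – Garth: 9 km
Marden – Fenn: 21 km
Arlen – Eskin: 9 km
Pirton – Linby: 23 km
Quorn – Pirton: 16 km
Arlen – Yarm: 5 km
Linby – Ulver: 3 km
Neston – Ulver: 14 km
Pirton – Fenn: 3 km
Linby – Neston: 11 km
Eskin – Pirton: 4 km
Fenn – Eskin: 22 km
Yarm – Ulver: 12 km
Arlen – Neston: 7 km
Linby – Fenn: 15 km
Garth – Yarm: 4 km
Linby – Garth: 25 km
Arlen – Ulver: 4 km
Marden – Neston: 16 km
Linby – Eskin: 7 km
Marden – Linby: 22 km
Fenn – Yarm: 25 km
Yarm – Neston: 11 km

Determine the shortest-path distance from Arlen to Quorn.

29 km

Settle nodes by increasing distance from Arlen:
Arlen: 0
Ulver: 4  (via Arlen)
Yarm: 5  (via Arlen)
Neston: 7  (via Arlen)
Linby: 7  (via Ulver)
Eskin: 9  (via Arlen)
Garth: 9  (via Yarm)
Pirton: 13  (via Eskin)
Fenn: 16  (via Pirton)
Marden: 18  (via Garth)
Quorn: 29  (via Pirton)
Shortest route: Arlen → Eskin → Pirton → Quorn = 29 km.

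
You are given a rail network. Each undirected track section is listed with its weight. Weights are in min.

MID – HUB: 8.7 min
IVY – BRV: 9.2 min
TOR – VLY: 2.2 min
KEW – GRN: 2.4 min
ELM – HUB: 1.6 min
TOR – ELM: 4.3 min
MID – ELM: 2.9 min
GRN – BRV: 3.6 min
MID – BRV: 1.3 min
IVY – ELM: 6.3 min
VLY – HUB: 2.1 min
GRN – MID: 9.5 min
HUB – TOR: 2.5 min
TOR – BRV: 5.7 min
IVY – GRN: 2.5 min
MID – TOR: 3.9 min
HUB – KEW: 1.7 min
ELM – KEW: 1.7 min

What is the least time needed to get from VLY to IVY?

8.7 min

Candidate routes:
VLY - TOR - HUB - KEW - GRN - IVY: 2.2+2.5+1.7+2.4+2.5 = 11.3
VLY - HUB - ELM - KEW - GRN - IVY: 2.1+1.6+1.7+2.4+2.5 = 10.3
VLY - HUB - KEW - GRN - IVY: 2.1+1.7+2.4+2.5 = 8.7
VLY - HUB - ELM - IVY: 2.1+1.6+6.3 = 10
Cheapest is VLY - HUB - KEW - GRN - IVY at 8.7 min.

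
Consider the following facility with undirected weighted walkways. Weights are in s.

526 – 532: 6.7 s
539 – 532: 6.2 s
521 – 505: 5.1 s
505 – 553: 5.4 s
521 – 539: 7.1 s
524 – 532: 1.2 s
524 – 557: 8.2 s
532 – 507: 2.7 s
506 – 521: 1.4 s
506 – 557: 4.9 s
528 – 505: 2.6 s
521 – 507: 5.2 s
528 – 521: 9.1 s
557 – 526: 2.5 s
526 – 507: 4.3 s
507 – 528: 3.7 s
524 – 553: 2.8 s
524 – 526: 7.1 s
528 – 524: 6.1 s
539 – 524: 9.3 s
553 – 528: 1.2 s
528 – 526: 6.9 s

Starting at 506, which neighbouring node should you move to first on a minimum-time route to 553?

Compare a few routes:
506–521–528–553: 1.4+9.1+1.2 = 11.7
506–521–505–528–553: 1.4+5.1+2.6+1.2 = 10.3
506–521–507–528–553: 1.4+5.2+3.7+1.2 = 11.5
Cheapest is 506–521–505–528–553 at 10.3 s.
So from 506 the first move is to 521.

521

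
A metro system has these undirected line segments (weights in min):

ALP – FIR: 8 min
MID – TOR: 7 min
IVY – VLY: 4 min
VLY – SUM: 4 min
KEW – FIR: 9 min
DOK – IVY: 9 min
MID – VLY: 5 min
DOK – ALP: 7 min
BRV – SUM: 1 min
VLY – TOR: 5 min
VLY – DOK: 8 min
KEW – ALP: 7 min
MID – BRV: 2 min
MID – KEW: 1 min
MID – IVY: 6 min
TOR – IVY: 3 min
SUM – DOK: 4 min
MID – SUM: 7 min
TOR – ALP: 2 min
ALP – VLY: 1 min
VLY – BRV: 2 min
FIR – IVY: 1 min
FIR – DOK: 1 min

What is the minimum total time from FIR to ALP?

6 min

Settle nodes by increasing distance from FIR:
FIR: 0
IVY: 1  (via FIR)
DOK: 1  (via FIR)
TOR: 4  (via IVY)
SUM: 5  (via DOK)
VLY: 5  (via IVY)
ALP: 6  (via TOR)
Shortest route: FIR → IVY → TOR → ALP = 6 min.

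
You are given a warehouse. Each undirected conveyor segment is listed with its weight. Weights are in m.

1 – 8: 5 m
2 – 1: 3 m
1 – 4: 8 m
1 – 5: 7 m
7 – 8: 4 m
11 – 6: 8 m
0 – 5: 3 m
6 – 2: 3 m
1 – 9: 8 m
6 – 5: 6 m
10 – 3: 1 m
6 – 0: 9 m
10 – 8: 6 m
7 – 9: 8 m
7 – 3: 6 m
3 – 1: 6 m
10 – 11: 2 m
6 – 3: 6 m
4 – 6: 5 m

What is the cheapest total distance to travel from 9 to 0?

Compare a few routes:
9 - 1 - 2 - 6 - 5 - 0: 8+3+3+6+3 = 23
9 - 1 - 5 - 0: 8+7+3 = 18
Cheapest is 9 - 1 - 5 - 0 at 18 m.

18 m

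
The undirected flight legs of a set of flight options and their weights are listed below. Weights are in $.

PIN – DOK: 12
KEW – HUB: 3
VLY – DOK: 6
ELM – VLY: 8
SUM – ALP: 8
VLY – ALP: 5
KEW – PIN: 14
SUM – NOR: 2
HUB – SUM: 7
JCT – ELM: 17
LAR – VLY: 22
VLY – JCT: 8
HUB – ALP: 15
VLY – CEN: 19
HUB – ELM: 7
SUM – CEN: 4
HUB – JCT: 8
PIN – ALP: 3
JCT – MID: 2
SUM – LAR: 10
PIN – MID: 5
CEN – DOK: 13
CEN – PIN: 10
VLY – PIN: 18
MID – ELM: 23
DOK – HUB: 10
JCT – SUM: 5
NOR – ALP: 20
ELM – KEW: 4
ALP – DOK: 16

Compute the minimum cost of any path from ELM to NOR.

$16

Running Dijkstra from ELM:
ELM: 0
KEW: 4  (via ELM)
HUB: 7  (via ELM)
VLY: 8  (via ELM)
ALP: 13  (via VLY)
SUM: 14  (via HUB)
DOK: 14  (via VLY)
JCT: 15  (via HUB)
PIN: 16  (via ALP)
NOR: 16  (via SUM)
Shortest route: ELM–HUB–SUM–NOR = $16.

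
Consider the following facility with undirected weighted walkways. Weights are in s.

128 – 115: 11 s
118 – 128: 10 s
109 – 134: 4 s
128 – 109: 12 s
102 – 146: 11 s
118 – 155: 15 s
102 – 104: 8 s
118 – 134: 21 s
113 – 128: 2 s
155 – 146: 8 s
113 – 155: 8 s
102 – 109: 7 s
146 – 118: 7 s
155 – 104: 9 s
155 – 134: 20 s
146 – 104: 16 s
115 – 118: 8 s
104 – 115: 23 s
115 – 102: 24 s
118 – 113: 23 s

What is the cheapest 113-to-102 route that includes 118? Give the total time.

30 s

Shortest 113→118: 113 → 128 → 118 = 12
Best 118 to 102: 118 → 146 → 102 costing 18
Total via 118: 12 + 18 = 30 s.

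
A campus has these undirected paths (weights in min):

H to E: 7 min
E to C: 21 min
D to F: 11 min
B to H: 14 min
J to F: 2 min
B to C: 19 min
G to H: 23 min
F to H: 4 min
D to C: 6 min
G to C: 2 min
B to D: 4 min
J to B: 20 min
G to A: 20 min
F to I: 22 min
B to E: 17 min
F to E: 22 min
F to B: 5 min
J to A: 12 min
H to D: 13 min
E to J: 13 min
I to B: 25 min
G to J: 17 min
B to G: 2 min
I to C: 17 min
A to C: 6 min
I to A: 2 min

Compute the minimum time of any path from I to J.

14 min

Enumerating some paths:
I–A–J: 2+12 = 14
I–A–C–G–B–F–J: 2+6+2+2+5+2 = 19
The minimum is 14 min via I–A–J.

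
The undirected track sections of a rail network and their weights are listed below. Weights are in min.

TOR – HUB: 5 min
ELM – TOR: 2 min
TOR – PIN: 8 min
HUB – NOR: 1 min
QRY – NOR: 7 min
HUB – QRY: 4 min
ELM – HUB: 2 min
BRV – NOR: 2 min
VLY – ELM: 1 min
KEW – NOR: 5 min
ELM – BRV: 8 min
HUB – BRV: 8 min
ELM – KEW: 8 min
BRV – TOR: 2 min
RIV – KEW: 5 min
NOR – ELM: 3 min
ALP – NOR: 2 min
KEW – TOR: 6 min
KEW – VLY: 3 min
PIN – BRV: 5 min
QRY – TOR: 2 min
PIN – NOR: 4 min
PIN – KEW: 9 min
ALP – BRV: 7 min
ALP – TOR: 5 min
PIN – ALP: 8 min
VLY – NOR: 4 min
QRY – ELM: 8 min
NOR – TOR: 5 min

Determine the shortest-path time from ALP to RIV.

Candidate routes:
ALP - NOR - ELM - VLY - KEW - RIV: 2+3+1+3+5 = 14
ALP - NOR - KEW - RIV: 2+5+5 = 12
ALP - NOR - VLY - KEW - RIV: 2+4+3+5 = 14
The minimum is 12 min via ALP - NOR - KEW - RIV.

12 min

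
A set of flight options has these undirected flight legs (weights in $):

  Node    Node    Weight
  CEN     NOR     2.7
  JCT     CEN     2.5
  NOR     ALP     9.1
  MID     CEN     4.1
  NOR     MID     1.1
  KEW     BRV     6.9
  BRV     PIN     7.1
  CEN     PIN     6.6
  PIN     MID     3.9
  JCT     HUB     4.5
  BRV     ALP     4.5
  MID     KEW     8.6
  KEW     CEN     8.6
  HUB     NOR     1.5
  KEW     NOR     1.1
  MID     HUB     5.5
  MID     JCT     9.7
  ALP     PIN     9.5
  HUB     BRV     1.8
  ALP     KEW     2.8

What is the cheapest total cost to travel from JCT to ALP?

$9.1

Compare a few routes:
JCT → HUB → BRV → ALP: 4.5+1.8+4.5 = 10.8
JCT → CEN → NOR → KEW → ALP: 2.5+2.7+1.1+2.8 = 9.1
JCT → HUB → NOR → KEW → ALP: 4.5+1.5+1.1+2.8 = 9.9
JCT → CEN → MID → NOR → KEW → ALP: 2.5+4.1+1.1+1.1+2.8 = 11.6
The minimum is $9.1 via JCT → CEN → NOR → KEW → ALP.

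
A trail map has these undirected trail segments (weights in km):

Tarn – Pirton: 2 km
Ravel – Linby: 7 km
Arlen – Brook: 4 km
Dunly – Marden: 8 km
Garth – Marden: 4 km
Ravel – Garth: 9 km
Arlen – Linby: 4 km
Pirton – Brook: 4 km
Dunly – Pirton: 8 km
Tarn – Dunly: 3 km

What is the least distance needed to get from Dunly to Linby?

Running Dijkstra from Dunly:
Dunly: 0
Tarn: 3  (via Dunly)
Pirton: 5  (via Tarn)
Marden: 8  (via Dunly)
Brook: 9  (via Pirton)
Garth: 12  (via Marden)
Arlen: 13  (via Brook)
Linby: 17  (via Arlen)
Shortest route: Dunly → Tarn → Pirton → Brook → Arlen → Linby = 17 km.

17 km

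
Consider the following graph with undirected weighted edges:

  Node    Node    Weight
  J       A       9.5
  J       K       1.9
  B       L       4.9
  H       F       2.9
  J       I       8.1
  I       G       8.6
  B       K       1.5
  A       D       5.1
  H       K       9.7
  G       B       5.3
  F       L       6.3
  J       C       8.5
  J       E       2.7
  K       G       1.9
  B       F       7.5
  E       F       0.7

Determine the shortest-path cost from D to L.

Shortest distances from D:
D: 0
A: 5.1  (via D)
J: 14.6  (via A)
K: 16.5  (via J)
E: 17.3  (via J)
B: 18  (via K)
F: 18  (via E)
G: 18.4  (via K)
H: 20.9  (via F)
I: 22.7  (via J)
L: 22.9  (via B)
Shortest route: D → A → J → K → B → L = 22.9.

22.9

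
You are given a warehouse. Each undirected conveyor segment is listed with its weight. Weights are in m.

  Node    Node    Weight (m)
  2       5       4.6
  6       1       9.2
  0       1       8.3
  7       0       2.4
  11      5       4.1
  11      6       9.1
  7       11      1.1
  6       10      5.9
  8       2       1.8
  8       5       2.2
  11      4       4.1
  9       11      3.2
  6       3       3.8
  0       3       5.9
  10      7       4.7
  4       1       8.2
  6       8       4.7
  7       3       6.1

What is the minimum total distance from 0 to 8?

Settle nodes by increasing distance from 0:
0: 0
7: 2.4  (via 0)
11: 3.5  (via 7)
3: 5.9  (via 0)
9: 6.7  (via 11)
10: 7.1  (via 7)
4: 7.6  (via 11)
5: 7.6  (via 11)
1: 8.3  (via 0)
6: 9.7  (via 3)
8: 9.8  (via 5)
Shortest route: 0–7–11–5–8 = 9.8 m.

9.8 m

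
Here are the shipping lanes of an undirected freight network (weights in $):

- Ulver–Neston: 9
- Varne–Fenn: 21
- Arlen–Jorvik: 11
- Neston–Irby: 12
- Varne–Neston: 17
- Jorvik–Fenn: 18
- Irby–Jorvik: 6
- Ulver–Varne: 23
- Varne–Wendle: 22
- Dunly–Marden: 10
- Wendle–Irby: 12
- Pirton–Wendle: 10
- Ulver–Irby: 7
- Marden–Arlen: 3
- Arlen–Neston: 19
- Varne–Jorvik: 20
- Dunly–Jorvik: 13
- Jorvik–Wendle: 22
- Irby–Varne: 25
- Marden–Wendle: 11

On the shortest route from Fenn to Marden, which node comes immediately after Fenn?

Compare a few routes:
Fenn - Jorvik - Irby - Wendle - Marden: 18+6+12+11 = 47
Fenn - Jorvik - Arlen - Marden: 18+11+3 = 32
Fenn - Jorvik - Dunly - Marden: 18+13+10 = 41
The minimum is $32 via Fenn - Jorvik - Arlen - Marden.
So from Fenn the first move is to Jorvik.

Jorvik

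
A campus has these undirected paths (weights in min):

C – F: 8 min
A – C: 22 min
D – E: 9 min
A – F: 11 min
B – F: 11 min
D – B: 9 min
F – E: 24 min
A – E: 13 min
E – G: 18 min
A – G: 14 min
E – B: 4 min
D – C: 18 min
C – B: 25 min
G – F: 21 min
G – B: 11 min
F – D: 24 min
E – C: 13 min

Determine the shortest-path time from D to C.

Candidate routes:
D → B → E → C: 9+4+13 = 26
D → B → F → C: 9+11+8 = 28
D → C: 18 = 18
D → E → C: 9+13 = 22
The minimum is 18 min via D → C.

18 min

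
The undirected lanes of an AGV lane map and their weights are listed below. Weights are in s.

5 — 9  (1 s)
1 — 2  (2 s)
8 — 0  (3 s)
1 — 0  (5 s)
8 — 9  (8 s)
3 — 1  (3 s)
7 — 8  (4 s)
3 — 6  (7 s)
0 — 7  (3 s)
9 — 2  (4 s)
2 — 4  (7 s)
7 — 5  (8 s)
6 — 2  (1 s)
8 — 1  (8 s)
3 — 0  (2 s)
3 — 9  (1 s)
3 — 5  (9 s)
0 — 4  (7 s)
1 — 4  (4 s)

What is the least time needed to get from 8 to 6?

Candidate routes:
8 → 9 → 2 → 6: 8+4+1 = 13
8 → 0 → 3 → 9 → 2 → 6: 3+2+1+4+1 = 11
8 → 0 → 3 → 6: 3+2+7 = 12
The minimum is 11 s via 8 → 0 → 3 → 9 → 2 → 6.

11 s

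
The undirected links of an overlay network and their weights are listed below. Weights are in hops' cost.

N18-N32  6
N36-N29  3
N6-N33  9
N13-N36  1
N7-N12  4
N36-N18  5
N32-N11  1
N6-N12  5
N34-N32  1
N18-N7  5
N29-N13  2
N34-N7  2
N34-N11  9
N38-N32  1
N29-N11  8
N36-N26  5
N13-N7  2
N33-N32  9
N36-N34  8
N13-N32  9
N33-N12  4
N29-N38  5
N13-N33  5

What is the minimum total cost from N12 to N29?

Compare a few routes:
N12 - N7 - N13 - N29: 4+2+2 = 8
N12 - N7 - N13 - N36 - N29: 4+2+1+3 = 10
The minimum is 8 hops' cost via N12 - N7 - N13 - N29.

8 hops' cost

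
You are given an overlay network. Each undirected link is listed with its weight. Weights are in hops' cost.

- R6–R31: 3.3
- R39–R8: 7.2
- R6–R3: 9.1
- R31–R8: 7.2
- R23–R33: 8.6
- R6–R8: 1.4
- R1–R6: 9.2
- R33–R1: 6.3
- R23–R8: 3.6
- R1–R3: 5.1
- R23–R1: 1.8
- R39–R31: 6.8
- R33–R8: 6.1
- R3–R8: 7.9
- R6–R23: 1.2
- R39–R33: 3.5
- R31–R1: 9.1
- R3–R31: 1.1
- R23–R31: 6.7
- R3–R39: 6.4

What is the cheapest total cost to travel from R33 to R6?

Running Dijkstra from R33:
R33: 0
R39: 3.5  (via R33)
R8: 6.1  (via R33)
R1: 6.3  (via R33)
R6: 7.5  (via R8)
Shortest route: R33–R8–R6 = 7.5 hops' cost.

7.5 hops' cost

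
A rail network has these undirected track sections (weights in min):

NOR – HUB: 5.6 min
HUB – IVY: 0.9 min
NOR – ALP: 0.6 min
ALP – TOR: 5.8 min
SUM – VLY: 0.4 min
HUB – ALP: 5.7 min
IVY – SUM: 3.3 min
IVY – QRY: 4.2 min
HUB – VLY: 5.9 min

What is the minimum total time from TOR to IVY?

Candidate routes:
TOR → ALP → NOR → HUB → VLY → SUM → IVY: 5.8+0.6+5.6+5.9+0.4+3.3 = 21.6
TOR → ALP → NOR → HUB → IVY: 5.8+0.6+5.6+0.9 = 12.9
TOR → ALP → HUB → VLY → SUM → IVY: 5.8+5.7+5.9+0.4+3.3 = 21.1
TOR → ALP → HUB → IVY: 5.8+5.7+0.9 = 12.4
The minimum is 12.4 min via TOR → ALP → HUB → IVY.

12.4 min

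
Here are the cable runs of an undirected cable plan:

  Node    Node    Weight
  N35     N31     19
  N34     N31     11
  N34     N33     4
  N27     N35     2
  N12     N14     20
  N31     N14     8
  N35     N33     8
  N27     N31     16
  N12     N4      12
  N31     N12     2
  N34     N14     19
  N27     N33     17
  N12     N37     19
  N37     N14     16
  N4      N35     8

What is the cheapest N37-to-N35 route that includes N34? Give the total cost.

Best N37 to N34: N37–N12–N31–N34 costing 32
Shortest N34→N35: N34–N33–N35 = 12
Total via N34: 32 + 12 = 44.

44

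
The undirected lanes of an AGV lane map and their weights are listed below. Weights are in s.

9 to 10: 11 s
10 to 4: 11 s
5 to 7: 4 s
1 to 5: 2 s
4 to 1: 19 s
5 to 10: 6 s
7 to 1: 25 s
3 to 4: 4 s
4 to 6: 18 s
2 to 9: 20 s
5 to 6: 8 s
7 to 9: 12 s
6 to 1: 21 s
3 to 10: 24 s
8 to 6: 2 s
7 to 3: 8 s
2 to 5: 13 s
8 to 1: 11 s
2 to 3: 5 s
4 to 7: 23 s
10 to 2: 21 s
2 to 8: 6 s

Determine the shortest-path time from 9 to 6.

24 s

Shortest distances from 9:
9: 0
10: 11  (via 9)
7: 12  (via 9)
5: 16  (via 7)
1: 18  (via 5)
2: 20  (via 9)
3: 20  (via 7)
4: 22  (via 10)
6: 24  (via 5)
Shortest route: 9–7–5–6 = 24 s.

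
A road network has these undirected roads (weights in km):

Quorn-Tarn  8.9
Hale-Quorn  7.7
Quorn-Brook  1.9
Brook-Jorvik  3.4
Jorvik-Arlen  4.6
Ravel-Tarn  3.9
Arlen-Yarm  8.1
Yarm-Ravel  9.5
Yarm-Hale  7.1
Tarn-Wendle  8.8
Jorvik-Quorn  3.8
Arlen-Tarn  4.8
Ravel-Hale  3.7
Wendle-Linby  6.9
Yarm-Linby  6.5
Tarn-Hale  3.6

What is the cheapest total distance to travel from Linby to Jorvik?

19.2 km

Candidate routes:
Linby → Wendle → Tarn → Arlen → Jorvik: 6.9+8.8+4.8+4.6 = 25.1
Linby → Yarm → Arlen → Jorvik: 6.5+8.1+4.6 = 19.2
Linby → Yarm → Hale → Quorn → Jorvik: 6.5+7.1+7.7+3.8 = 25.1
Linby → Yarm → Hale → Quorn → Brook → Jorvik: 6.5+7.1+7.7+1.9+3.4 = 26.6
Cheapest is Linby → Yarm → Arlen → Jorvik at 19.2 km.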